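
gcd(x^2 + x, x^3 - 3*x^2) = x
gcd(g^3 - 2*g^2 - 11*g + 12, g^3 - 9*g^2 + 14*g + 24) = g - 4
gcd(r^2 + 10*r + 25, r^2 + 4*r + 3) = 1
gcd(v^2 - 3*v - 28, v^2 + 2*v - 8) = v + 4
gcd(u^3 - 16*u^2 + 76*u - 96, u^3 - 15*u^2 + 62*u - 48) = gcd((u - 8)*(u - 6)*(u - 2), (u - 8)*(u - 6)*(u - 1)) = u^2 - 14*u + 48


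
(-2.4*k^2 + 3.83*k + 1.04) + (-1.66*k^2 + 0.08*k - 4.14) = -4.06*k^2 + 3.91*k - 3.1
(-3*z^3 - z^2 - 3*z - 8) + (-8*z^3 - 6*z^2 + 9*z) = -11*z^3 - 7*z^2 + 6*z - 8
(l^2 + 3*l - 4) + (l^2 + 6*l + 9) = 2*l^2 + 9*l + 5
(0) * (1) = 0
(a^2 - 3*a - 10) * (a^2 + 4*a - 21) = a^4 + a^3 - 43*a^2 + 23*a + 210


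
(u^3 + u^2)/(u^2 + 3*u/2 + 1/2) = 2*u^2/(2*u + 1)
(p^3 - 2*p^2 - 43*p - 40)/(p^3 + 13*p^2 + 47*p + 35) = (p - 8)/(p + 7)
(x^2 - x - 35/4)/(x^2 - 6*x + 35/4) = (2*x + 5)/(2*x - 5)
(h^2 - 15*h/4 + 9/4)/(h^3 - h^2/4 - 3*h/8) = 2*(h - 3)/(h*(2*h + 1))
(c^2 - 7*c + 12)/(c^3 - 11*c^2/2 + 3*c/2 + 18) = 2/(2*c + 3)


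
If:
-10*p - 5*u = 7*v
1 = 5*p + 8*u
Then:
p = -56*v/55 - 1/11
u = 7*v/11 + 2/11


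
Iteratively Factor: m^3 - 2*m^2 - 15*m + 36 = (m - 3)*(m^2 + m - 12) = (m - 3)*(m + 4)*(m - 3)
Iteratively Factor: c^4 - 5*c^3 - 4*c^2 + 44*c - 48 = (c + 3)*(c^3 - 8*c^2 + 20*c - 16) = (c - 4)*(c + 3)*(c^2 - 4*c + 4) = (c - 4)*(c - 2)*(c + 3)*(c - 2)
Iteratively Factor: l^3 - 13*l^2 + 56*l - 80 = (l - 4)*(l^2 - 9*l + 20) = (l - 5)*(l - 4)*(l - 4)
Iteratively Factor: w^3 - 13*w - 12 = (w + 1)*(w^2 - w - 12) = (w + 1)*(w + 3)*(w - 4)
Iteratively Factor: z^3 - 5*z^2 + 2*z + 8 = (z - 2)*(z^2 - 3*z - 4) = (z - 2)*(z + 1)*(z - 4)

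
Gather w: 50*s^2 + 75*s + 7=50*s^2 + 75*s + 7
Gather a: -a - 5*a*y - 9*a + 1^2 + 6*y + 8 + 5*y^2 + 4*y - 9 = a*(-5*y - 10) + 5*y^2 + 10*y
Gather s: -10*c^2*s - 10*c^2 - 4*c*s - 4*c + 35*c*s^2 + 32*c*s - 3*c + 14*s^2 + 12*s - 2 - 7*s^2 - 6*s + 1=-10*c^2 - 7*c + s^2*(35*c + 7) + s*(-10*c^2 + 28*c + 6) - 1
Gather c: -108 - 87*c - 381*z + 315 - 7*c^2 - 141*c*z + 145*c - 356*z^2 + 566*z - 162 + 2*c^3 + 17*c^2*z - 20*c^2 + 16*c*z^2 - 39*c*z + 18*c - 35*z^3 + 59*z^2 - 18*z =2*c^3 + c^2*(17*z - 27) + c*(16*z^2 - 180*z + 76) - 35*z^3 - 297*z^2 + 167*z + 45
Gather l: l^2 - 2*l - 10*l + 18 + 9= l^2 - 12*l + 27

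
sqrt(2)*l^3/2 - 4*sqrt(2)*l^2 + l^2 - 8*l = l*(l - 8)*(sqrt(2)*l/2 + 1)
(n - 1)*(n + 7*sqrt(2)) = n^2 - n + 7*sqrt(2)*n - 7*sqrt(2)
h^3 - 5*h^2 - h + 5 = (h - 5)*(h - 1)*(h + 1)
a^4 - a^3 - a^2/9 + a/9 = a*(a - 1)*(a - 1/3)*(a + 1/3)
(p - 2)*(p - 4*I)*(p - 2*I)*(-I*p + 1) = -I*p^4 - 5*p^3 + 2*I*p^3 + 10*p^2 + 2*I*p^2 - 8*p - 4*I*p + 16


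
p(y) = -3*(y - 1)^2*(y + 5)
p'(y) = -3*(y - 1)^2 - 3*(y + 5)*(2*y - 2) = 9*(-y - 3)*(y - 1)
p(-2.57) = -92.91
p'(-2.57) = 13.82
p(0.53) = -3.66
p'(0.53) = 14.93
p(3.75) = -198.52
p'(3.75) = -167.06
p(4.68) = -393.27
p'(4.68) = -254.36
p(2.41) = -44.20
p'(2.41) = -68.65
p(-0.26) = -22.58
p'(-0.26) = 31.07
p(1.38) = -2.76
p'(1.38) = -14.98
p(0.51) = -3.97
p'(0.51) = 15.48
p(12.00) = -6171.00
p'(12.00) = -1485.00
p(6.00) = -825.00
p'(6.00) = -405.00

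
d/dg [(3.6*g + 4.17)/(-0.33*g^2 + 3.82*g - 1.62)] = (1.188*g^2 + 2.7522*g - 21.7614)/(0.1089*g^4 - 2.5212*g^3 + 15.6616*g^2 - 12.3768*g + 2.6244)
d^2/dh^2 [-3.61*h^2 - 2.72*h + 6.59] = -7.22000000000000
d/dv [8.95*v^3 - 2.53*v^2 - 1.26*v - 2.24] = 26.85*v^2 - 5.06*v - 1.26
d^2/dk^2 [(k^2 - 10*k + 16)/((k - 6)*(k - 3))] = 2*(-k^3 - 6*k^2 + 108*k - 288)/(k^6 - 27*k^5 + 297*k^4 - 1701*k^3 + 5346*k^2 - 8748*k + 5832)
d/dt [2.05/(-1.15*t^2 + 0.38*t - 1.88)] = (4.715*t - 0.779)/(1.15*t^2 - 0.38*t + 1.88)^2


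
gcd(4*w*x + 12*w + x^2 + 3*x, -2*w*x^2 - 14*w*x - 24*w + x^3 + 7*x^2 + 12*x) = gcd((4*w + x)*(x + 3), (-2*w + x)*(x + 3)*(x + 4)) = x + 3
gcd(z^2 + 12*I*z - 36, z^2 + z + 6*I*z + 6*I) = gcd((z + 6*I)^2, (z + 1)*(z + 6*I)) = z + 6*I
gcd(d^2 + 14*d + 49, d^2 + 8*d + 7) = d + 7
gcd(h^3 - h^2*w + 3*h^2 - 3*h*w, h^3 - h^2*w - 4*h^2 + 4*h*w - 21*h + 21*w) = -h^2 + h*w - 3*h + 3*w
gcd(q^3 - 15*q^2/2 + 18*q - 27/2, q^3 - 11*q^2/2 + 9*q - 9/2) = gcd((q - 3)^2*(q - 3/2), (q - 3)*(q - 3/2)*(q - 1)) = q^2 - 9*q/2 + 9/2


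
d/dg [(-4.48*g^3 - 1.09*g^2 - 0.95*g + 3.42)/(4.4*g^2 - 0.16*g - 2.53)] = (-19.712*g^4 + 1.4336*g^3 + 38.3576*g^2 - 24.5806*g + 2.9507)/(19.36*g^4 - 1.408*g^3 - 22.2384*g^2 + 0.8096*g + 6.4009)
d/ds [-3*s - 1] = -3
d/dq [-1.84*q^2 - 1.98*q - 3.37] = -3.68*q - 1.98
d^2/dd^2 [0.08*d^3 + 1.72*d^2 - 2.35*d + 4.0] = 0.48*d + 3.44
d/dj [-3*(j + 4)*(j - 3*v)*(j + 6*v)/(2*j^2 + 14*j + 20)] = 3*((j + 4)*(j - 3*v)*(j + 6*v)*(2*j + 7) - (j^2 + 7*j + 10)*((j + 4)*(j - 3*v) + (j + 4)*(j + 6*v) + (j - 3*v)*(j + 6*v)))/(2*(j^2 + 7*j + 10)^2)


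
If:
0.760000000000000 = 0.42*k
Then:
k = 1.81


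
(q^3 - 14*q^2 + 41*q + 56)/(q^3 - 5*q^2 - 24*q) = (q^2 - 6*q - 7)/(q*(q + 3))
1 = 1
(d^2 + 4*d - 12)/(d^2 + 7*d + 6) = (d - 2)/(d + 1)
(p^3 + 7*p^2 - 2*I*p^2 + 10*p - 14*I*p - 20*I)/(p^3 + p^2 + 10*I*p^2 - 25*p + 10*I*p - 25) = (p^3 + p^2*(7 - 2*I) + p*(10 - 14*I) - 20*I)/(p^3 + p^2*(1 + 10*I) + p*(-25 + 10*I) - 25)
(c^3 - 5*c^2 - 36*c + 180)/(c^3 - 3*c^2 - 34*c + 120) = (c - 6)/(c - 4)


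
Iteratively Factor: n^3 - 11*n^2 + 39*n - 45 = (n - 3)*(n^2 - 8*n + 15) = (n - 3)^2*(n - 5)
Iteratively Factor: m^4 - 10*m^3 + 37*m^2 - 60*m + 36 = (m - 2)*(m^3 - 8*m^2 + 21*m - 18) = (m - 3)*(m - 2)*(m^2 - 5*m + 6) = (m - 3)*(m - 2)^2*(m - 3)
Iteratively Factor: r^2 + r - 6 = (r - 2)*(r + 3)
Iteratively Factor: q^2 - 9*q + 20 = (q - 5)*(q - 4)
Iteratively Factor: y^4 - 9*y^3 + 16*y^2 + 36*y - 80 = (y - 2)*(y^3 - 7*y^2 + 2*y + 40) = (y - 5)*(y - 2)*(y^2 - 2*y - 8) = (y - 5)*(y - 2)*(y + 2)*(y - 4)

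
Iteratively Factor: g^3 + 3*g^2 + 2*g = (g)*(g^2 + 3*g + 2) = g*(g + 1)*(g + 2)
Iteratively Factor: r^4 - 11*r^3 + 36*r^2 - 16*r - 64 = (r - 4)*(r^3 - 7*r^2 + 8*r + 16) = (r - 4)^2*(r^2 - 3*r - 4) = (r - 4)^3*(r + 1)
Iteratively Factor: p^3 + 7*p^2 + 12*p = (p + 4)*(p^2 + 3*p) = p*(p + 4)*(p + 3)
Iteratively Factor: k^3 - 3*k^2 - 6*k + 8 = (k - 4)*(k^2 + k - 2) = (k - 4)*(k + 2)*(k - 1)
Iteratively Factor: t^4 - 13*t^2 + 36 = (t + 3)*(t^3 - 3*t^2 - 4*t + 12) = (t + 2)*(t + 3)*(t^2 - 5*t + 6) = (t - 2)*(t + 2)*(t + 3)*(t - 3)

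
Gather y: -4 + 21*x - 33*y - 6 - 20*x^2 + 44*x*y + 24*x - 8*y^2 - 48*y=-20*x^2 + 45*x - 8*y^2 + y*(44*x - 81) - 10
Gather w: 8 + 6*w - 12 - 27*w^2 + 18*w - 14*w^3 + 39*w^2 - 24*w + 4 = -14*w^3 + 12*w^2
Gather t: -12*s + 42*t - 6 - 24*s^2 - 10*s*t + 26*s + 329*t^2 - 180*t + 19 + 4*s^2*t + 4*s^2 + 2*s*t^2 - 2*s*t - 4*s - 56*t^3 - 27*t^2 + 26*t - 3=-20*s^2 + 10*s - 56*t^3 + t^2*(2*s + 302) + t*(4*s^2 - 12*s - 112) + 10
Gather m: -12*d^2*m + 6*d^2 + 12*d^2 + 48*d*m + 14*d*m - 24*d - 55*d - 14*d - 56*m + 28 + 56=18*d^2 - 93*d + m*(-12*d^2 + 62*d - 56) + 84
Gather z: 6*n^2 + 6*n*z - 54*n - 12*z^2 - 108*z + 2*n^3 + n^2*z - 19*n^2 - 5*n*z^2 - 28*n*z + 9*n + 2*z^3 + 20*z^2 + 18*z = 2*n^3 - 13*n^2 - 45*n + 2*z^3 + z^2*(8 - 5*n) + z*(n^2 - 22*n - 90)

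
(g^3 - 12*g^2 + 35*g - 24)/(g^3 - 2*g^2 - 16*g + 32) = (g^3 - 12*g^2 + 35*g - 24)/(g^3 - 2*g^2 - 16*g + 32)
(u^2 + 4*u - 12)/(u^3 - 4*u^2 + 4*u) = (u + 6)/(u*(u - 2))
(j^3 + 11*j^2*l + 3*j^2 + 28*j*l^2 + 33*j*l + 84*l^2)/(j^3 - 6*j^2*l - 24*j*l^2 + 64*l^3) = (j^2 + 7*j*l + 3*j + 21*l)/(j^2 - 10*j*l + 16*l^2)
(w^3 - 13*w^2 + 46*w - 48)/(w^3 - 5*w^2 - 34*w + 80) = (w - 3)/(w + 5)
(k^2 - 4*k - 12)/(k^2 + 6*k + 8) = (k - 6)/(k + 4)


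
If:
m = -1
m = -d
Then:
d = 1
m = -1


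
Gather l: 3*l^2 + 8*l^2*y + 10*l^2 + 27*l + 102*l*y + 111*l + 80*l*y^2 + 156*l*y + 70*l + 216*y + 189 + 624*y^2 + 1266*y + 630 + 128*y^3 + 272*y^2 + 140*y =l^2*(8*y + 13) + l*(80*y^2 + 258*y + 208) + 128*y^3 + 896*y^2 + 1622*y + 819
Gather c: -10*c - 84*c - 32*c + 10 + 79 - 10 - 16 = 63 - 126*c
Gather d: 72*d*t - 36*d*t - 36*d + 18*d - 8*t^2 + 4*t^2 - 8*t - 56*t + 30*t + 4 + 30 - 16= d*(36*t - 18) - 4*t^2 - 34*t + 18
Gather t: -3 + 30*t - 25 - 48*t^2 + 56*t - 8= -48*t^2 + 86*t - 36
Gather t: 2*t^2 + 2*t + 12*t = 2*t^2 + 14*t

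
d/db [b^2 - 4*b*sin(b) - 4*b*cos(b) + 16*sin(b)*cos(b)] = -4*sqrt(2)*b*cos(b + pi/4) + 2*b - 4*sqrt(2)*sin(b + pi/4) + 16*cos(2*b)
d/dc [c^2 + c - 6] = 2*c + 1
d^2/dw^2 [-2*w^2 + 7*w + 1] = -4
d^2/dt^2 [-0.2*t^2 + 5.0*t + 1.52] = -0.400000000000000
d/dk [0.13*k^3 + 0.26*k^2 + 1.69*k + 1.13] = 0.39*k^2 + 0.52*k + 1.69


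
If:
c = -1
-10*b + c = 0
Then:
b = -1/10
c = -1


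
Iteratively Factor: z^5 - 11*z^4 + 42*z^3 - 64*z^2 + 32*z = (z - 4)*(z^4 - 7*z^3 + 14*z^2 - 8*z) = (z - 4)*(z - 1)*(z^3 - 6*z^2 + 8*z) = (z - 4)^2*(z - 1)*(z^2 - 2*z) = (z - 4)^2*(z - 2)*(z - 1)*(z)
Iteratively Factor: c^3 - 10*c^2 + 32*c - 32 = (c - 2)*(c^2 - 8*c + 16) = (c - 4)*(c - 2)*(c - 4)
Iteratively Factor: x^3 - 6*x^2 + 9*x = (x - 3)*(x^2 - 3*x) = x*(x - 3)*(x - 3)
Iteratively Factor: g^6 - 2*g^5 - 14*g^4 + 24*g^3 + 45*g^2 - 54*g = (g - 3)*(g^5 + g^4 - 11*g^3 - 9*g^2 + 18*g) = (g - 3)*(g - 1)*(g^4 + 2*g^3 - 9*g^2 - 18*g) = (g - 3)^2*(g - 1)*(g^3 + 5*g^2 + 6*g) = g*(g - 3)^2*(g - 1)*(g^2 + 5*g + 6) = g*(g - 3)^2*(g - 1)*(g + 2)*(g + 3)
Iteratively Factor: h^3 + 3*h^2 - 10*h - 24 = (h + 4)*(h^2 - h - 6) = (h - 3)*(h + 4)*(h + 2)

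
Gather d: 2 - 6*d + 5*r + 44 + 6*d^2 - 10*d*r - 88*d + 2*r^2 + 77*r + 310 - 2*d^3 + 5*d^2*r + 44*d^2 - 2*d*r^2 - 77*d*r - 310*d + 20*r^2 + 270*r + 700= -2*d^3 + d^2*(5*r + 50) + d*(-2*r^2 - 87*r - 404) + 22*r^2 + 352*r + 1056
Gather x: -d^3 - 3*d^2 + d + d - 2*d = -d^3 - 3*d^2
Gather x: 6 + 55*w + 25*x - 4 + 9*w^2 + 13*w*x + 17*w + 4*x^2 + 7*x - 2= 9*w^2 + 72*w + 4*x^2 + x*(13*w + 32)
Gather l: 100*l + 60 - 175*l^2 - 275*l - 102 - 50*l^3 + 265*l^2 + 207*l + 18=-50*l^3 + 90*l^2 + 32*l - 24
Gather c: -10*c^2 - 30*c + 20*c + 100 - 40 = -10*c^2 - 10*c + 60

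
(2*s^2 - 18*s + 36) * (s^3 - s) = 2*s^5 - 18*s^4 + 34*s^3 + 18*s^2 - 36*s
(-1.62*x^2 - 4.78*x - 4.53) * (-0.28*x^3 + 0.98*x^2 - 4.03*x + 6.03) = 0.4536*x^5 - 0.2492*x^4 + 3.1126*x^3 + 5.0554*x^2 - 10.5675*x - 27.3159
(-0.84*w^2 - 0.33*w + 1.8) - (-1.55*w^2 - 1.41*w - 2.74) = 0.71*w^2 + 1.08*w + 4.54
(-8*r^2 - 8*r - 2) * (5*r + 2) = -40*r^3 - 56*r^2 - 26*r - 4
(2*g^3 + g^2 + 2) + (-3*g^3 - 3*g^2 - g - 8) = -g^3 - 2*g^2 - g - 6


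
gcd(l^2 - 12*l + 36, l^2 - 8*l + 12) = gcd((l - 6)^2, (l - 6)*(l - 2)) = l - 6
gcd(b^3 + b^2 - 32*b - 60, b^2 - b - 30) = b^2 - b - 30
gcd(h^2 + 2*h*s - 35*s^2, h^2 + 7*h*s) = h + 7*s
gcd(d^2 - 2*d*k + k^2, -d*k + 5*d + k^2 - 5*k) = d - k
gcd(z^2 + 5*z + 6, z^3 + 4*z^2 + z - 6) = z^2 + 5*z + 6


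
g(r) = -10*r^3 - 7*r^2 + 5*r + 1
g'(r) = -30*r^2 - 14*r + 5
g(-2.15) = 57.28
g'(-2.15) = -103.58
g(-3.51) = 329.64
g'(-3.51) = -315.46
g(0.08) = 1.35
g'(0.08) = 3.69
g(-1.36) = 6.41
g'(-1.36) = -31.45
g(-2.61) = 118.06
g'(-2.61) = -162.82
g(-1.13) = 0.84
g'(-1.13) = -17.49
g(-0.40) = -1.48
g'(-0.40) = 5.80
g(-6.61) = 2550.15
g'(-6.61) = -1213.22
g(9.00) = -7811.00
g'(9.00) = -2551.00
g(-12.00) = 16213.00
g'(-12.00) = -4147.00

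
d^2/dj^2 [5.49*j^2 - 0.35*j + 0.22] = 10.9800000000000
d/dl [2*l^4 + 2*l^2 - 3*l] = 8*l^3 + 4*l - 3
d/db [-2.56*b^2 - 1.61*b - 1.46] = -5.12*b - 1.61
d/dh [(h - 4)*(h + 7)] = 2*h + 3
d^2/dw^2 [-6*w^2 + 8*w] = -12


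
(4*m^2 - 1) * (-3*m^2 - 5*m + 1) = -12*m^4 - 20*m^3 + 7*m^2 + 5*m - 1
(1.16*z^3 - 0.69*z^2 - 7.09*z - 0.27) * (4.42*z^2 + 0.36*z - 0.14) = 5.1272*z^5 - 2.6322*z^4 - 31.7486*z^3 - 3.6492*z^2 + 0.8954*z + 0.0378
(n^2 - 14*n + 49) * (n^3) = n^5 - 14*n^4 + 49*n^3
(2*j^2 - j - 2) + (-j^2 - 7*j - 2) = j^2 - 8*j - 4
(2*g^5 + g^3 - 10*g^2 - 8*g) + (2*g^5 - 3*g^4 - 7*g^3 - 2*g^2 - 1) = 4*g^5 - 3*g^4 - 6*g^3 - 12*g^2 - 8*g - 1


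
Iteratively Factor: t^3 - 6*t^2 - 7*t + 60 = (t + 3)*(t^2 - 9*t + 20) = (t - 5)*(t + 3)*(t - 4)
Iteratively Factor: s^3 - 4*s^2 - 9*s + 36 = (s - 4)*(s^2 - 9) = (s - 4)*(s + 3)*(s - 3)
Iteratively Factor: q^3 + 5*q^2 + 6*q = (q + 2)*(q^2 + 3*q) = q*(q + 2)*(q + 3)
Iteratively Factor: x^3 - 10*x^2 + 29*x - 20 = (x - 1)*(x^2 - 9*x + 20) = (x - 4)*(x - 1)*(x - 5)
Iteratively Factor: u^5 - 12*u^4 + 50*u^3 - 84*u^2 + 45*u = (u - 3)*(u^4 - 9*u^3 + 23*u^2 - 15*u) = (u - 3)^2*(u^3 - 6*u^2 + 5*u) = (u - 5)*(u - 3)^2*(u^2 - u) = u*(u - 5)*(u - 3)^2*(u - 1)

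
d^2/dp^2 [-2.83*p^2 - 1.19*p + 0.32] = -5.66000000000000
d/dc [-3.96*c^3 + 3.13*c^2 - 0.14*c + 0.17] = -11.88*c^2 + 6.26*c - 0.14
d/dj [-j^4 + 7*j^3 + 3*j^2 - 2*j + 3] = -4*j^3 + 21*j^2 + 6*j - 2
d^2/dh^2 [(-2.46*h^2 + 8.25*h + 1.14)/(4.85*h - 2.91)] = 244.840998/(114.084125*h^3 - 205.351425*h^2 + 123.210855*h - 24.642171)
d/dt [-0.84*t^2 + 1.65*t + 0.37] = 1.65 - 1.68*t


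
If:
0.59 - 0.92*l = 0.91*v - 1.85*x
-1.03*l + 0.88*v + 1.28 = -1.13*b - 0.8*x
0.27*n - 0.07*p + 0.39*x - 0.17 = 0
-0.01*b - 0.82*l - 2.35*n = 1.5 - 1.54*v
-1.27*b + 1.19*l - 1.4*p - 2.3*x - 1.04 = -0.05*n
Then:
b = 3.15492908439818*x - 3.73892152956027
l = 3.20580089157172*x - 1.23689564877602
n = 1.05355598513983 - 1.92371156564773*x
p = 1.63514451411077 - 1.84860175321266*x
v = 1.89883955700432 - 1.20806243983075*x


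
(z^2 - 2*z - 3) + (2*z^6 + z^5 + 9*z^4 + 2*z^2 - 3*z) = 2*z^6 + z^5 + 9*z^4 + 3*z^2 - 5*z - 3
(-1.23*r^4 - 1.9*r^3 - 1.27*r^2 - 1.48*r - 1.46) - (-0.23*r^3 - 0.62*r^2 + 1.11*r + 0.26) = -1.23*r^4 - 1.67*r^3 - 0.65*r^2 - 2.59*r - 1.72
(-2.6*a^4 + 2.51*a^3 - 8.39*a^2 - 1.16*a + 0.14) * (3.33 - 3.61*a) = 9.386*a^5 - 17.7191*a^4 + 38.6462*a^3 - 23.7511*a^2 - 4.3682*a + 0.4662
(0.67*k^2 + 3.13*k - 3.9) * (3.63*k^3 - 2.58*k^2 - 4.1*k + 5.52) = 2.4321*k^5 + 9.6333*k^4 - 24.9794*k^3 + 0.927400000000001*k^2 + 33.2676*k - 21.528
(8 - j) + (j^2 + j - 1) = j^2 + 7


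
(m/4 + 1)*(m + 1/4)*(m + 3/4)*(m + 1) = m^4/4 + 3*m^3/2 + 147*m^2/64 + 79*m/64 + 3/16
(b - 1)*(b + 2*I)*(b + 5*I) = b^3 - b^2 + 7*I*b^2 - 10*b - 7*I*b + 10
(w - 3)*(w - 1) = w^2 - 4*w + 3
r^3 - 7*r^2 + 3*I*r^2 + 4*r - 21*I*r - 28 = (r - 7)*(r - I)*(r + 4*I)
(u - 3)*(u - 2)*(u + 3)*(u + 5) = u^4 + 3*u^3 - 19*u^2 - 27*u + 90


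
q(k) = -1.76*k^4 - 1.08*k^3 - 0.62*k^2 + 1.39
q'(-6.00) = 1411.44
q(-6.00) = -2068.61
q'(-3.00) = 164.64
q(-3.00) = -117.59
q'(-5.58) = 1129.17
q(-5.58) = -1536.55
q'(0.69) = -4.71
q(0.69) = 0.34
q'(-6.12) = 1499.95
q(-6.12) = -2243.26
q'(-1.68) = 26.32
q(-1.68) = -9.26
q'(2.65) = -157.05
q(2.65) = -109.86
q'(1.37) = -25.88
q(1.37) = -8.75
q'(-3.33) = 228.16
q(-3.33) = -182.02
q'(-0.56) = 0.91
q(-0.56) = 1.21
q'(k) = -7.04*k^3 - 3.24*k^2 - 1.24*k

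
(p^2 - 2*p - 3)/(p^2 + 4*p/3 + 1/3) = 3*(p - 3)/(3*p + 1)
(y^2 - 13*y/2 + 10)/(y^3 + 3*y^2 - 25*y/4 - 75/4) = 2*(y - 4)/(2*y^2 + 11*y + 15)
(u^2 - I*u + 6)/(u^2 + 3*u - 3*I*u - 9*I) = (u + 2*I)/(u + 3)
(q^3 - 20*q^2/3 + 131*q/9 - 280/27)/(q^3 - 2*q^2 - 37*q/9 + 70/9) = (q - 8/3)/(q + 2)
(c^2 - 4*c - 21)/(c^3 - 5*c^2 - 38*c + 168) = (c + 3)/(c^2 + 2*c - 24)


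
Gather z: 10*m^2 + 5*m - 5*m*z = 10*m^2 - 5*m*z + 5*m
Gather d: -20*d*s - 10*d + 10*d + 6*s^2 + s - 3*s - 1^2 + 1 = -20*d*s + 6*s^2 - 2*s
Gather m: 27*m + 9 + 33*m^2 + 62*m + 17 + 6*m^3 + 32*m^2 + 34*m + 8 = 6*m^3 + 65*m^2 + 123*m + 34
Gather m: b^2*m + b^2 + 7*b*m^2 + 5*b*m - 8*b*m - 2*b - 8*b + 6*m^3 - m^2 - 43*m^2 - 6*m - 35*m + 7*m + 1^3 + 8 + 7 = b^2 - 10*b + 6*m^3 + m^2*(7*b - 44) + m*(b^2 - 3*b - 34) + 16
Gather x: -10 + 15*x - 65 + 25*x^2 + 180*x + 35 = 25*x^2 + 195*x - 40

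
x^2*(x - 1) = x^3 - x^2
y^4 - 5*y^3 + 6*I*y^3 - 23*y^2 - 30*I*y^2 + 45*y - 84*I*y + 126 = (y - 7)*(y + 2)*(y + 3*I)^2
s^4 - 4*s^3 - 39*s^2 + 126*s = s*(s - 7)*(s - 3)*(s + 6)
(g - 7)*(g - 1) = g^2 - 8*g + 7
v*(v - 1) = v^2 - v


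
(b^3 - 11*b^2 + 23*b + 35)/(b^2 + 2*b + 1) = (b^2 - 12*b + 35)/(b + 1)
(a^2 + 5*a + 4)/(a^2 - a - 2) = (a + 4)/(a - 2)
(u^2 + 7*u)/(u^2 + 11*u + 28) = u/(u + 4)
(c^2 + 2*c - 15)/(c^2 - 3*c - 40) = (c - 3)/(c - 8)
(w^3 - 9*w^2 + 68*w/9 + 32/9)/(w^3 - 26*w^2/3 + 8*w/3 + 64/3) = (9*w^2 - 9*w - 4)/(3*(3*w^2 - 2*w - 8))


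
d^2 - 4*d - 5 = (d - 5)*(d + 1)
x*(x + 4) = x^2 + 4*x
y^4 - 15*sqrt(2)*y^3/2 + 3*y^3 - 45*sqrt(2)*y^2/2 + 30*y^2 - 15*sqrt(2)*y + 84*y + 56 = (y - 4*sqrt(2))*(y - 7*sqrt(2)/2)*(sqrt(2)*y/2 + sqrt(2))*(sqrt(2)*y + sqrt(2))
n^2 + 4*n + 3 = (n + 1)*(n + 3)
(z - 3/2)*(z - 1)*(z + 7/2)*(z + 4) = z^4 + 5*z^3 - 13*z^2/4 - 95*z/4 + 21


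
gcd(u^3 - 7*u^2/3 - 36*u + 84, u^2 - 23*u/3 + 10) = u - 6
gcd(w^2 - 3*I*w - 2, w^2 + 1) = w - I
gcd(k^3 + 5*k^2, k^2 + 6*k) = k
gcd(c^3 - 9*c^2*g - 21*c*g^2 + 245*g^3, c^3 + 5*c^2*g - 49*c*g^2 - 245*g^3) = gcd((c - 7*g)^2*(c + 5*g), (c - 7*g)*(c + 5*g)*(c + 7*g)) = c^2 - 2*c*g - 35*g^2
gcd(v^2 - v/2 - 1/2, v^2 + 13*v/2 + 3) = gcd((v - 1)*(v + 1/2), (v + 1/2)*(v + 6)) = v + 1/2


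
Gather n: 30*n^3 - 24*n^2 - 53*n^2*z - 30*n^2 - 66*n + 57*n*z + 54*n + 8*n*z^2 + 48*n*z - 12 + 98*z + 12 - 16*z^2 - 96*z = 30*n^3 + n^2*(-53*z - 54) + n*(8*z^2 + 105*z - 12) - 16*z^2 + 2*z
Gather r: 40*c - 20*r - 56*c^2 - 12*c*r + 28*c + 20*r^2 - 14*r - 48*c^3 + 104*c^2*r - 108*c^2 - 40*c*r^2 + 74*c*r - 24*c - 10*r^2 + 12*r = -48*c^3 - 164*c^2 + 44*c + r^2*(10 - 40*c) + r*(104*c^2 + 62*c - 22)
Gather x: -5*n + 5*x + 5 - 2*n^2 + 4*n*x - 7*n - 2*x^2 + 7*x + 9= -2*n^2 - 12*n - 2*x^2 + x*(4*n + 12) + 14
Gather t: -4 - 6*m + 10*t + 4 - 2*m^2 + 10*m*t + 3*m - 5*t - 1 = -2*m^2 - 3*m + t*(10*m + 5) - 1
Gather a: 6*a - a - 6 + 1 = 5*a - 5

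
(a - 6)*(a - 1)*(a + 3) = a^3 - 4*a^2 - 15*a + 18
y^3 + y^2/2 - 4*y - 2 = (y - 2)*(y + 1/2)*(y + 2)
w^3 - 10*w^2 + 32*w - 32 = (w - 4)^2*(w - 2)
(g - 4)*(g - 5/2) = g^2 - 13*g/2 + 10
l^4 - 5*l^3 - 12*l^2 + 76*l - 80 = (l - 5)*(l - 2)^2*(l + 4)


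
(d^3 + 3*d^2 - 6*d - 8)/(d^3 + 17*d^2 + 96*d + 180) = (d^3 + 3*d^2 - 6*d - 8)/(d^3 + 17*d^2 + 96*d + 180)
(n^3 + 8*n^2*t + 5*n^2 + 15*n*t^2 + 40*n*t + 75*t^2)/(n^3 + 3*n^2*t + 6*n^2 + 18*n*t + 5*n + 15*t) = (n + 5*t)/(n + 1)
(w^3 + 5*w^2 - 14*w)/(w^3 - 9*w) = (w^2 + 5*w - 14)/(w^2 - 9)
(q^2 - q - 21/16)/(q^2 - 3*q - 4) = (-q^2 + q + 21/16)/(-q^2 + 3*q + 4)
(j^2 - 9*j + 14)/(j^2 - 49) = (j - 2)/(j + 7)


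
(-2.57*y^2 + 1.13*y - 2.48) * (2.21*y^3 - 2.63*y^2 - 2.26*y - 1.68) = -5.6797*y^5 + 9.2564*y^4 - 2.6445*y^3 + 8.2862*y^2 + 3.7064*y + 4.1664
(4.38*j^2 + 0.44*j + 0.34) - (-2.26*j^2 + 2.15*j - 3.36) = 6.64*j^2 - 1.71*j + 3.7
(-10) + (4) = -6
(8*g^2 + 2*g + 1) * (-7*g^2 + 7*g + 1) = -56*g^4 + 42*g^3 + 15*g^2 + 9*g + 1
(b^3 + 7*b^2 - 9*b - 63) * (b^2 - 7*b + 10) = b^5 - 48*b^3 + 70*b^2 + 351*b - 630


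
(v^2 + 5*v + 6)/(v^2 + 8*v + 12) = (v + 3)/(v + 6)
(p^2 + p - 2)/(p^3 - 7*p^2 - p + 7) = (p + 2)/(p^2 - 6*p - 7)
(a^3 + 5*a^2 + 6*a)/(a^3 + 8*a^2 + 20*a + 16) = a*(a + 3)/(a^2 + 6*a + 8)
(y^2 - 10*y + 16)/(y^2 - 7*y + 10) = (y - 8)/(y - 5)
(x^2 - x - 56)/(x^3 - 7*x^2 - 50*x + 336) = 1/(x - 6)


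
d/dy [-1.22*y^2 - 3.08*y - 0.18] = -2.44*y - 3.08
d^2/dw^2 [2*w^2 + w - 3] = 4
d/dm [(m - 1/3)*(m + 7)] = 2*m + 20/3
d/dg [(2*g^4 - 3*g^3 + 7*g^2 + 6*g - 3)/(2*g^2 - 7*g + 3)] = (8*g^5 - 48*g^4 + 66*g^3 - 88*g^2 + 54*g - 3)/(4*g^4 - 28*g^3 + 61*g^2 - 42*g + 9)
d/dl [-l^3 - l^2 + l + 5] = -3*l^2 - 2*l + 1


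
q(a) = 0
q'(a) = 0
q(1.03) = 0.00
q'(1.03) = 0.00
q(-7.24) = 0.00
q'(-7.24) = 0.00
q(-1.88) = 0.00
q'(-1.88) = 0.00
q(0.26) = 0.00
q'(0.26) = 0.00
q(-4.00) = 0.00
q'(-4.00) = 0.00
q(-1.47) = 0.00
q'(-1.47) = 0.00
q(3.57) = 0.00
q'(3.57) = 0.00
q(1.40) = 0.00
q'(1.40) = 0.00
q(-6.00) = 0.00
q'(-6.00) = 0.00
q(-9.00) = 0.00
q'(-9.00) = 0.00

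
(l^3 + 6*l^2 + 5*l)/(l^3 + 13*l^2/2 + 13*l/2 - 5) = 2*l*(l + 1)/(2*l^2 + 3*l - 2)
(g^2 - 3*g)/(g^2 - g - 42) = g*(3 - g)/(-g^2 + g + 42)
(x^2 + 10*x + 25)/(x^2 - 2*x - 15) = (x^2 + 10*x + 25)/(x^2 - 2*x - 15)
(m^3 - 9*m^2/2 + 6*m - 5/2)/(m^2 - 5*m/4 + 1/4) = 2*(2*m^2 - 7*m + 5)/(4*m - 1)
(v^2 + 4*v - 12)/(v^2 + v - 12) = (v^2 + 4*v - 12)/(v^2 + v - 12)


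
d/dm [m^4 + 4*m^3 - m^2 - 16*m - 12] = 4*m^3 + 12*m^2 - 2*m - 16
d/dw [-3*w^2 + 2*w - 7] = 2 - 6*w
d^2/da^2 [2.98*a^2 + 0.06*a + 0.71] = 5.96000000000000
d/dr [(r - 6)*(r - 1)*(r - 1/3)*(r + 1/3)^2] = 5*r^4 - 80*r^3/3 + 32*r^2/3 + 148*r/27 - 11/27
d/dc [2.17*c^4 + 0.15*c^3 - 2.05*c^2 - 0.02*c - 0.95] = 8.68*c^3 + 0.45*c^2 - 4.1*c - 0.02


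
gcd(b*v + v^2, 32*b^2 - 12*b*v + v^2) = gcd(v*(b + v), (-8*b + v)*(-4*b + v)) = 1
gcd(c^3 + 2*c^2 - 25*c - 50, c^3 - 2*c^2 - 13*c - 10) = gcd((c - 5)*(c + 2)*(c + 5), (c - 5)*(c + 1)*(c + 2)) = c^2 - 3*c - 10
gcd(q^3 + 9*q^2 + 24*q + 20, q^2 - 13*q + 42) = 1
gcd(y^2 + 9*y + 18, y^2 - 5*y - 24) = y + 3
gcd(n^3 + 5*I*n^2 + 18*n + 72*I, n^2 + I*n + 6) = n + 3*I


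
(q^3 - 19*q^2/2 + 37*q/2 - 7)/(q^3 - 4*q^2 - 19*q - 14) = (q^2 - 5*q/2 + 1)/(q^2 + 3*q + 2)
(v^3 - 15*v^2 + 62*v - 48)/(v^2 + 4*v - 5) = (v^2 - 14*v + 48)/(v + 5)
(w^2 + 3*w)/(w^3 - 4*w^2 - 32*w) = (w + 3)/(w^2 - 4*w - 32)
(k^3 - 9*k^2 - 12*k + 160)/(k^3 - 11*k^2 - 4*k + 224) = (k - 5)/(k - 7)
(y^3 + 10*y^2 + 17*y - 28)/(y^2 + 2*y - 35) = (y^2 + 3*y - 4)/(y - 5)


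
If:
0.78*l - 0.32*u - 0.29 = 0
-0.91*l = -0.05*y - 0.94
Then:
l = 0.0549450549450549*y + 1.03296703296703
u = 0.133928571428571*y + 1.61160714285714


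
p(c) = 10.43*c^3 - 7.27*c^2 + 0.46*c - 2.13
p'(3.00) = 238.45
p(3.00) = 215.43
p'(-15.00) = 7258.81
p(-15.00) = -36846.03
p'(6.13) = 1087.11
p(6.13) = 2130.02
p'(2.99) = 236.72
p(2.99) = 213.05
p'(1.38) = 39.98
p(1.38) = 12.07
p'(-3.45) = 423.05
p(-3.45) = -518.54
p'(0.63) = 3.72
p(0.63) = -2.12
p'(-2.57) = 244.50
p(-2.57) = -228.37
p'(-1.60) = 103.83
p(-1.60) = -64.20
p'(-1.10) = 54.31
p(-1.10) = -25.32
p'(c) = 31.29*c^2 - 14.54*c + 0.46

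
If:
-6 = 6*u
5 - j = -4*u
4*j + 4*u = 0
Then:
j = 1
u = -1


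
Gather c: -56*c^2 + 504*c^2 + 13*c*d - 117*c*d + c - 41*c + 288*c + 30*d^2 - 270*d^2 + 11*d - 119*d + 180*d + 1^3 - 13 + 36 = 448*c^2 + c*(248 - 104*d) - 240*d^2 + 72*d + 24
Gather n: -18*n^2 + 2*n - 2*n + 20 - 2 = 18 - 18*n^2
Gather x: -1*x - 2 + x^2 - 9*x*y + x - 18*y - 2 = x^2 - 9*x*y - 18*y - 4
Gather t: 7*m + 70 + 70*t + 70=7*m + 70*t + 140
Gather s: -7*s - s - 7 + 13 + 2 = 8 - 8*s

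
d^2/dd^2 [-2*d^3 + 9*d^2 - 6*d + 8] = 18 - 12*d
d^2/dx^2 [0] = 0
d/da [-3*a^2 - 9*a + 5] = -6*a - 9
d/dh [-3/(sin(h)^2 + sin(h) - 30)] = 3*(2*sin(h) + 1)*cos(h)/(sin(h)^2 + sin(h) - 30)^2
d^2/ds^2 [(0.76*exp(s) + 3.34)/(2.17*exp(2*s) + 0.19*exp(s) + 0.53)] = (3.578764*exp(4*s) + 62.597556*exp(3*s) - 1.11321*exp(2*s) - 15.321294*exp(s) - 0.122854)*exp(s)/(10.218313*exp(6*s) + 2.684073*exp(5*s) + 7.722162*exp(4*s) + 1.317973*exp(3*s) + 1.886058*exp(2*s) + 0.160113*exp(s) + 0.148877)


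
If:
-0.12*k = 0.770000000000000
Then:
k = -6.42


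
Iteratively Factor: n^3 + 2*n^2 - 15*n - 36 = (n + 3)*(n^2 - n - 12) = (n - 4)*(n + 3)*(n + 3)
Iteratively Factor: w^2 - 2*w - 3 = (w - 3)*(w + 1)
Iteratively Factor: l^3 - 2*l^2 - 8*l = (l - 4)*(l^2 + 2*l) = (l - 4)*(l + 2)*(l)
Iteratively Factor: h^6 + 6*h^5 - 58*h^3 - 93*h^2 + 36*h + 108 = (h + 2)*(h^5 + 4*h^4 - 8*h^3 - 42*h^2 - 9*h + 54) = (h - 1)*(h + 2)*(h^4 + 5*h^3 - 3*h^2 - 45*h - 54) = (h - 1)*(h + 2)^2*(h^3 + 3*h^2 - 9*h - 27) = (h - 1)*(h + 2)^2*(h + 3)*(h^2 - 9) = (h - 1)*(h + 2)^2*(h + 3)^2*(h - 3)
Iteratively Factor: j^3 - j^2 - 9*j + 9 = (j - 1)*(j^2 - 9) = (j - 3)*(j - 1)*(j + 3)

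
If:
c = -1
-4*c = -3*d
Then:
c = -1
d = -4/3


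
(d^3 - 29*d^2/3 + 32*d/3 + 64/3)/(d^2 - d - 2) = (3*d^2 - 32*d + 64)/(3*(d - 2))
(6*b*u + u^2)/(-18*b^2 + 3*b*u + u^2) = u/(-3*b + u)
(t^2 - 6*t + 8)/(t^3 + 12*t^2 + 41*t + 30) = (t^2 - 6*t + 8)/(t^3 + 12*t^2 + 41*t + 30)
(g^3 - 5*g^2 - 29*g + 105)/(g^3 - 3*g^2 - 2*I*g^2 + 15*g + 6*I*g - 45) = (g^2 - 2*g - 35)/(g^2 - 2*I*g + 15)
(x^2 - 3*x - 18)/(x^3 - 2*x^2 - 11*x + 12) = (x - 6)/(x^2 - 5*x + 4)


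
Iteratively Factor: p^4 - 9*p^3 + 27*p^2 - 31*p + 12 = (p - 1)*(p^3 - 8*p^2 + 19*p - 12) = (p - 1)^2*(p^2 - 7*p + 12) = (p - 3)*(p - 1)^2*(p - 4)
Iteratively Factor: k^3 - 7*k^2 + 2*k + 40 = (k + 2)*(k^2 - 9*k + 20) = (k - 4)*(k + 2)*(k - 5)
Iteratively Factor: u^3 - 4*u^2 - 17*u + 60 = (u - 3)*(u^2 - u - 20) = (u - 3)*(u + 4)*(u - 5)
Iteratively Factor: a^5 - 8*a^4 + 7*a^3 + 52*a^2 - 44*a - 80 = (a - 5)*(a^4 - 3*a^3 - 8*a^2 + 12*a + 16) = (a - 5)*(a + 2)*(a^3 - 5*a^2 + 2*a + 8) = (a - 5)*(a + 1)*(a + 2)*(a^2 - 6*a + 8) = (a - 5)*(a - 4)*(a + 1)*(a + 2)*(a - 2)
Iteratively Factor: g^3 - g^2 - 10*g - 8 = (g + 1)*(g^2 - 2*g - 8) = (g + 1)*(g + 2)*(g - 4)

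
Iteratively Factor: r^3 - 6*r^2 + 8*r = (r)*(r^2 - 6*r + 8) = r*(r - 2)*(r - 4)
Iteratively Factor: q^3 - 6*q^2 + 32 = (q - 4)*(q^2 - 2*q - 8) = (q - 4)^2*(q + 2)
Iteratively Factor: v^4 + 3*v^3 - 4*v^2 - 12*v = (v + 2)*(v^3 + v^2 - 6*v) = v*(v + 2)*(v^2 + v - 6) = v*(v - 2)*(v + 2)*(v + 3)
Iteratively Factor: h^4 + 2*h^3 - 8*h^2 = (h - 2)*(h^3 + 4*h^2) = h*(h - 2)*(h^2 + 4*h) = h^2*(h - 2)*(h + 4)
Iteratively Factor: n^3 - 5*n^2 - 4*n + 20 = (n - 2)*(n^2 - 3*n - 10) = (n - 2)*(n + 2)*(n - 5)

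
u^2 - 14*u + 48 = (u - 8)*(u - 6)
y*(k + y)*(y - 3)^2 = k*y^3 - 6*k*y^2 + 9*k*y + y^4 - 6*y^3 + 9*y^2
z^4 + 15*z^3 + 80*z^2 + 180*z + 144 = (z + 2)*(z + 3)*(z + 4)*(z + 6)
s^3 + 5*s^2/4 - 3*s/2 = s*(s - 3/4)*(s + 2)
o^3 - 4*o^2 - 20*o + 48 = (o - 6)*(o - 2)*(o + 4)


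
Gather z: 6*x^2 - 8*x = 6*x^2 - 8*x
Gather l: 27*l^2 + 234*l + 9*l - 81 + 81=27*l^2 + 243*l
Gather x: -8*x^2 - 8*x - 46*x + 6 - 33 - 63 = -8*x^2 - 54*x - 90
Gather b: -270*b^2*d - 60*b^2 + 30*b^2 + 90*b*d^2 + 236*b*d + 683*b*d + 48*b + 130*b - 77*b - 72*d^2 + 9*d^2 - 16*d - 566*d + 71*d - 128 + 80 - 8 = b^2*(-270*d - 30) + b*(90*d^2 + 919*d + 101) - 63*d^2 - 511*d - 56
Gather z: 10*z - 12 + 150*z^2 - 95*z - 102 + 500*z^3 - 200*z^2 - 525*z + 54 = 500*z^3 - 50*z^2 - 610*z - 60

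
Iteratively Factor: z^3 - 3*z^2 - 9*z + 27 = (z - 3)*(z^2 - 9) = (z - 3)^2*(z + 3)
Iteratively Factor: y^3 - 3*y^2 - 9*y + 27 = (y - 3)*(y^2 - 9) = (y - 3)*(y + 3)*(y - 3)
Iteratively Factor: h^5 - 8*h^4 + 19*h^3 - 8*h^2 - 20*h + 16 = (h + 1)*(h^4 - 9*h^3 + 28*h^2 - 36*h + 16) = (h - 2)*(h + 1)*(h^3 - 7*h^2 + 14*h - 8) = (h - 2)*(h - 1)*(h + 1)*(h^2 - 6*h + 8) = (h - 2)^2*(h - 1)*(h + 1)*(h - 4)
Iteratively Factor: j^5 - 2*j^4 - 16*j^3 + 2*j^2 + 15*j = (j + 3)*(j^4 - 5*j^3 - j^2 + 5*j) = (j - 1)*(j + 3)*(j^3 - 4*j^2 - 5*j) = j*(j - 1)*(j + 3)*(j^2 - 4*j - 5) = j*(j - 5)*(j - 1)*(j + 3)*(j + 1)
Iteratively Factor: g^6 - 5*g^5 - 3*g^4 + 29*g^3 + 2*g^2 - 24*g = (g)*(g^5 - 5*g^4 - 3*g^3 + 29*g^2 + 2*g - 24) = g*(g + 2)*(g^4 - 7*g^3 + 11*g^2 + 7*g - 12) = g*(g - 3)*(g + 2)*(g^3 - 4*g^2 - g + 4) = g*(g - 3)*(g + 1)*(g + 2)*(g^2 - 5*g + 4) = g*(g - 3)*(g - 1)*(g + 1)*(g + 2)*(g - 4)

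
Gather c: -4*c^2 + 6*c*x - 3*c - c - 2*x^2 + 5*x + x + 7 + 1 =-4*c^2 + c*(6*x - 4) - 2*x^2 + 6*x + 8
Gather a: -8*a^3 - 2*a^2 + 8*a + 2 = -8*a^3 - 2*a^2 + 8*a + 2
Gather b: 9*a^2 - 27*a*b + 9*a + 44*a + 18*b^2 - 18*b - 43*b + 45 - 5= 9*a^2 + 53*a + 18*b^2 + b*(-27*a - 61) + 40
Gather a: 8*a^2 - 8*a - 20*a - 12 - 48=8*a^2 - 28*a - 60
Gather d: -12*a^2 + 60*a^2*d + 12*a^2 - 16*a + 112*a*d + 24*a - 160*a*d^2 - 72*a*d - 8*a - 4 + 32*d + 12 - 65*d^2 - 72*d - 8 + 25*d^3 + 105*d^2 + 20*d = 25*d^3 + d^2*(40 - 160*a) + d*(60*a^2 + 40*a - 20)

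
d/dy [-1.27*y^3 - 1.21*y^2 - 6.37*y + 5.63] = -3.81*y^2 - 2.42*y - 6.37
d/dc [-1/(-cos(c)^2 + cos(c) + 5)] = (2*cos(c) - 1)*sin(c)/(sin(c)^2 + cos(c) + 4)^2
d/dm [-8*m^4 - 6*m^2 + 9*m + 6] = -32*m^3 - 12*m + 9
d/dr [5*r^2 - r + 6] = 10*r - 1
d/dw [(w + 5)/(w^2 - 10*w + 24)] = (w^2 - 10*w - 2*(w - 5)*(w + 5) + 24)/(w^2 - 10*w + 24)^2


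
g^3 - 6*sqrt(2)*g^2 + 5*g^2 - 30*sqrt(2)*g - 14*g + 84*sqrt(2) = (g - 2)*(g + 7)*(g - 6*sqrt(2))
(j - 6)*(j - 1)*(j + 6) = j^3 - j^2 - 36*j + 36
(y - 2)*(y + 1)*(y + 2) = y^3 + y^2 - 4*y - 4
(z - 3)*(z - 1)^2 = z^3 - 5*z^2 + 7*z - 3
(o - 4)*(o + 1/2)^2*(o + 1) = o^4 - 2*o^3 - 27*o^2/4 - 19*o/4 - 1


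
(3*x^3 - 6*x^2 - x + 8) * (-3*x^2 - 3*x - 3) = -9*x^5 + 9*x^4 + 12*x^3 - 3*x^2 - 21*x - 24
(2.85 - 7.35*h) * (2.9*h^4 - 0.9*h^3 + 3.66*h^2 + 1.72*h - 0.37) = -21.315*h^5 + 14.88*h^4 - 29.466*h^3 - 2.211*h^2 + 7.6215*h - 1.0545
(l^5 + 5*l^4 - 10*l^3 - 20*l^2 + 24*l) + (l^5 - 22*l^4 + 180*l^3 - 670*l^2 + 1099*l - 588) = 2*l^5 - 17*l^4 + 170*l^3 - 690*l^2 + 1123*l - 588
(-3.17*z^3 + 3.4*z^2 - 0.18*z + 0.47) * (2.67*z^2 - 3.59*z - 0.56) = -8.4639*z^5 + 20.4583*z^4 - 10.9114*z^3 - 0.00290000000000024*z^2 - 1.5865*z - 0.2632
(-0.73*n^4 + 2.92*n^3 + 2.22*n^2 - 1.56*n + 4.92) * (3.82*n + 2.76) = -2.7886*n^5 + 9.1396*n^4 + 16.5396*n^3 + 0.168*n^2 + 14.4888*n + 13.5792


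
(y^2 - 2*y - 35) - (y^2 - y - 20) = -y - 15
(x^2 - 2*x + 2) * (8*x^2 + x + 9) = 8*x^4 - 15*x^3 + 23*x^2 - 16*x + 18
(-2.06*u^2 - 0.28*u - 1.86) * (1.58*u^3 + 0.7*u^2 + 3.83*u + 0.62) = -3.2548*u^5 - 1.8844*u^4 - 11.0246*u^3 - 3.6516*u^2 - 7.2974*u - 1.1532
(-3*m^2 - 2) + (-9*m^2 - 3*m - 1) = -12*m^2 - 3*m - 3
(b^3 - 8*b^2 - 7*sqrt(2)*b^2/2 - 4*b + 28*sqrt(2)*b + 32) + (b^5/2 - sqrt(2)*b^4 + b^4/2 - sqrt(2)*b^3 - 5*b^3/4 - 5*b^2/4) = b^5/2 - sqrt(2)*b^4 + b^4/2 - sqrt(2)*b^3 - b^3/4 - 37*b^2/4 - 7*sqrt(2)*b^2/2 - 4*b + 28*sqrt(2)*b + 32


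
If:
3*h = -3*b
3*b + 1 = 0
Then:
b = -1/3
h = 1/3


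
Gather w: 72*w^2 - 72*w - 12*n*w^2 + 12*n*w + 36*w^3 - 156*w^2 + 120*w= 36*w^3 + w^2*(-12*n - 84) + w*(12*n + 48)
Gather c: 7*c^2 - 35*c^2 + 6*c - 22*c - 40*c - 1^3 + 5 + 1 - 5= -28*c^2 - 56*c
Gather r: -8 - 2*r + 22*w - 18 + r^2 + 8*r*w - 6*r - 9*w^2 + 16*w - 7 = r^2 + r*(8*w - 8) - 9*w^2 + 38*w - 33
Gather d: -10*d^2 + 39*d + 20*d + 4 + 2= -10*d^2 + 59*d + 6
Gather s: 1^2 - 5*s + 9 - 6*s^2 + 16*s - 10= -6*s^2 + 11*s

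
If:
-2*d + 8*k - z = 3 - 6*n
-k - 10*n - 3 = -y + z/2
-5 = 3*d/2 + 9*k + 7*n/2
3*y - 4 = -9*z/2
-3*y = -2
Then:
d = -13219/5112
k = -67/2556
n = -431/1704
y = 2/3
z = 4/9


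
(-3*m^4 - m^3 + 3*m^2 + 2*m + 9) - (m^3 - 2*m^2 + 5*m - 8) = -3*m^4 - 2*m^3 + 5*m^2 - 3*m + 17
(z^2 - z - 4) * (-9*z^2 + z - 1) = -9*z^4 + 10*z^3 + 34*z^2 - 3*z + 4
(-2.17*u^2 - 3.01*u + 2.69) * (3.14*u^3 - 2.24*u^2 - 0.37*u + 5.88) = -6.8138*u^5 - 4.5906*u^4 + 15.9919*u^3 - 17.6715*u^2 - 18.6941*u + 15.8172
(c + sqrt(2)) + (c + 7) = 2*c + sqrt(2) + 7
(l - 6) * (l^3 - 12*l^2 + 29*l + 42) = l^4 - 18*l^3 + 101*l^2 - 132*l - 252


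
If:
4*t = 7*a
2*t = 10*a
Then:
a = 0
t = 0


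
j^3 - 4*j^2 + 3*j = j*(j - 3)*(j - 1)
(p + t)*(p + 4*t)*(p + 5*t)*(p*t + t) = p^4*t + 10*p^3*t^2 + p^3*t + 29*p^2*t^3 + 10*p^2*t^2 + 20*p*t^4 + 29*p*t^3 + 20*t^4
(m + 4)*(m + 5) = m^2 + 9*m + 20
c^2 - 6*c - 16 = (c - 8)*(c + 2)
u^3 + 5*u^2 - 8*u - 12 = (u - 2)*(u + 1)*(u + 6)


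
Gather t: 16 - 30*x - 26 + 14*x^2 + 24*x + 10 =14*x^2 - 6*x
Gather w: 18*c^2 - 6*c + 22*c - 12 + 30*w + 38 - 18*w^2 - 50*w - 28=18*c^2 + 16*c - 18*w^2 - 20*w - 2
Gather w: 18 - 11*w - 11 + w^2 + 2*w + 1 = w^2 - 9*w + 8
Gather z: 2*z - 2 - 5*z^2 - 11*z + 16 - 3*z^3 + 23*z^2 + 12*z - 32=-3*z^3 + 18*z^2 + 3*z - 18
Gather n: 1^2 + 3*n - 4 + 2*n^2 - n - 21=2*n^2 + 2*n - 24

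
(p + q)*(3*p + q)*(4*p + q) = 12*p^3 + 19*p^2*q + 8*p*q^2 + q^3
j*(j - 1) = j^2 - j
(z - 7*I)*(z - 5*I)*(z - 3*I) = z^3 - 15*I*z^2 - 71*z + 105*I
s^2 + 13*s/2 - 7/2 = (s - 1/2)*(s + 7)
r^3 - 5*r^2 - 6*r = r*(r - 6)*(r + 1)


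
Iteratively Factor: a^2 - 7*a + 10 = (a - 5)*(a - 2)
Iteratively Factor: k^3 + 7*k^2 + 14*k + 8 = (k + 4)*(k^2 + 3*k + 2) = (k + 1)*(k + 4)*(k + 2)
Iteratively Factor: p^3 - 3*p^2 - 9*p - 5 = (p + 1)*(p^2 - 4*p - 5) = (p + 1)^2*(p - 5)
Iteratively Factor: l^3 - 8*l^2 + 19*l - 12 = (l - 3)*(l^2 - 5*l + 4) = (l - 3)*(l - 1)*(l - 4)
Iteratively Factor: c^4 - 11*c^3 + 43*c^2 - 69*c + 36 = (c - 4)*(c^3 - 7*c^2 + 15*c - 9) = (c - 4)*(c - 3)*(c^2 - 4*c + 3) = (c - 4)*(c - 3)*(c - 1)*(c - 3)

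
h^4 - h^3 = h^3*(h - 1)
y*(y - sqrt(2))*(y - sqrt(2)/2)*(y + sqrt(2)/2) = y^4 - sqrt(2)*y^3 - y^2/2 + sqrt(2)*y/2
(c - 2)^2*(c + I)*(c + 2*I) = c^4 - 4*c^3 + 3*I*c^3 + 2*c^2 - 12*I*c^2 + 8*c + 12*I*c - 8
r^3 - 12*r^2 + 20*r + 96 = (r - 8)*(r - 6)*(r + 2)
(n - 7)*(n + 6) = n^2 - n - 42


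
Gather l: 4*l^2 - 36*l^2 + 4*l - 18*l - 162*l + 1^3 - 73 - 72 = -32*l^2 - 176*l - 144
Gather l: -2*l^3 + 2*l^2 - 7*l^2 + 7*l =-2*l^3 - 5*l^2 + 7*l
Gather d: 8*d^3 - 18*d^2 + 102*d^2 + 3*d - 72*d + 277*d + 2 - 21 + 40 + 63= 8*d^3 + 84*d^2 + 208*d + 84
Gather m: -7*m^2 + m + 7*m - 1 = -7*m^2 + 8*m - 1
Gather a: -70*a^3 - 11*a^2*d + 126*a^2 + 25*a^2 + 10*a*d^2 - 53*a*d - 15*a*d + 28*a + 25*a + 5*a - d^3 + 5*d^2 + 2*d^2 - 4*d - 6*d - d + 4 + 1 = -70*a^3 + a^2*(151 - 11*d) + a*(10*d^2 - 68*d + 58) - d^3 + 7*d^2 - 11*d + 5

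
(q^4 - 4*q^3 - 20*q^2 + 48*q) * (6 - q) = -q^5 + 10*q^4 - 4*q^3 - 168*q^2 + 288*q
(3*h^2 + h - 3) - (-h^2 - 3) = 4*h^2 + h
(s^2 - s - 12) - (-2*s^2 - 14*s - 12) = 3*s^2 + 13*s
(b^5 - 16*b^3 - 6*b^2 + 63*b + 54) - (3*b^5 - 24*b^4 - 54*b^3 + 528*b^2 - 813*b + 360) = -2*b^5 + 24*b^4 + 38*b^3 - 534*b^2 + 876*b - 306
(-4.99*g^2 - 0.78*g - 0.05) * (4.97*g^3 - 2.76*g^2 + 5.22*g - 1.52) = -24.8003*g^5 + 9.8958*g^4 - 24.1435*g^3 + 3.6512*g^2 + 0.9246*g + 0.076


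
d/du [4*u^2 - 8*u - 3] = 8*u - 8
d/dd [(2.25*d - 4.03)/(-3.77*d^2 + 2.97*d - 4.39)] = (8.4825*d^2 - 30.3862*d + 2.0916)/(14.2129*d^4 - 22.3938*d^3 + 41.9215*d^2 - 26.0766*d + 19.2721)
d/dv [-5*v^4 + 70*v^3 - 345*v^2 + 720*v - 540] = -20*v^3 + 210*v^2 - 690*v + 720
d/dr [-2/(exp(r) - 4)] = 2*exp(r)/(exp(r) - 4)^2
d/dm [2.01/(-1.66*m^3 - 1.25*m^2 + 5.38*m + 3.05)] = (10.0098*m^2 + 5.025*m - 10.8138)/(1.66*m^3 + 1.25*m^2 - 5.38*m - 3.05)^2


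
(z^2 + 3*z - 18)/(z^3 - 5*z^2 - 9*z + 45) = (z + 6)/(z^2 - 2*z - 15)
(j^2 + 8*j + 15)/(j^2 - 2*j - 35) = (j + 3)/(j - 7)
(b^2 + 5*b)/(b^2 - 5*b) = (b + 5)/(b - 5)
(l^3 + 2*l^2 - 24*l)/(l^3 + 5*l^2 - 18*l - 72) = l/(l + 3)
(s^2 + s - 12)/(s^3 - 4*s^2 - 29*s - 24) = (-s^2 - s + 12)/(-s^3 + 4*s^2 + 29*s + 24)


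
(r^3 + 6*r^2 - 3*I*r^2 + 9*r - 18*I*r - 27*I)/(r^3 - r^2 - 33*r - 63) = (r - 3*I)/(r - 7)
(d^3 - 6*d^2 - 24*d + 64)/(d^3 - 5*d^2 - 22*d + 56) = (d - 8)/(d - 7)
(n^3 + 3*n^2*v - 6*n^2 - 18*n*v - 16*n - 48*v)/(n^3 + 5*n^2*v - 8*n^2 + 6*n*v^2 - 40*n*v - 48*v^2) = (n + 2)/(n + 2*v)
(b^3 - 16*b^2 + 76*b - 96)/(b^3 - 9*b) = (b^3 - 16*b^2 + 76*b - 96)/(b*(b^2 - 9))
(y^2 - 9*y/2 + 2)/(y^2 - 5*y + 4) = (y - 1/2)/(y - 1)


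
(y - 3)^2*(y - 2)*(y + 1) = y^4 - 7*y^3 + 13*y^2 + 3*y - 18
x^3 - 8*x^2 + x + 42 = (x - 7)*(x - 3)*(x + 2)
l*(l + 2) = l^2 + 2*l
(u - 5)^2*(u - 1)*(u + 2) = u^4 - 9*u^3 + 13*u^2 + 45*u - 50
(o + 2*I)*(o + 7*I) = o^2 + 9*I*o - 14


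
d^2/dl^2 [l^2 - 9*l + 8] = 2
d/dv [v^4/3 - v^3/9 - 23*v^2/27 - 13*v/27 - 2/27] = 4*v^3/3 - v^2/3 - 46*v/27 - 13/27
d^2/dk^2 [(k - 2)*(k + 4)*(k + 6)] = 6*k + 16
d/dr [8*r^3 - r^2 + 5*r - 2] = 24*r^2 - 2*r + 5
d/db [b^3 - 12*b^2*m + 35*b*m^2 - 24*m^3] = 3*b^2 - 24*b*m + 35*m^2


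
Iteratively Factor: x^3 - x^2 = (x)*(x^2 - x) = x^2*(x - 1)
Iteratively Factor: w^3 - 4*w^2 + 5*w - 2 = (w - 1)*(w^2 - 3*w + 2) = (w - 2)*(w - 1)*(w - 1)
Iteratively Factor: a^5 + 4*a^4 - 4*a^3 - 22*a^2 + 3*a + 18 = (a + 3)*(a^4 + a^3 - 7*a^2 - a + 6) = (a + 3)^2*(a^3 - 2*a^2 - a + 2) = (a + 1)*(a + 3)^2*(a^2 - 3*a + 2) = (a - 1)*(a + 1)*(a + 3)^2*(a - 2)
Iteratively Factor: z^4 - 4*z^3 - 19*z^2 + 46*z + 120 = (z + 3)*(z^3 - 7*z^2 + 2*z + 40) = (z + 2)*(z + 3)*(z^2 - 9*z + 20) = (z - 4)*(z + 2)*(z + 3)*(z - 5)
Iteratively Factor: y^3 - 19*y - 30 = (y + 2)*(y^2 - 2*y - 15) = (y - 5)*(y + 2)*(y + 3)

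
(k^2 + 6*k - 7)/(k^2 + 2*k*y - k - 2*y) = (k + 7)/(k + 2*y)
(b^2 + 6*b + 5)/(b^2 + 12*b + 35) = (b + 1)/(b + 7)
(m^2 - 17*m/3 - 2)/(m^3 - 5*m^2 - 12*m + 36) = (m + 1/3)/(m^2 + m - 6)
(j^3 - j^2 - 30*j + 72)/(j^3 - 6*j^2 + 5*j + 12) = (j + 6)/(j + 1)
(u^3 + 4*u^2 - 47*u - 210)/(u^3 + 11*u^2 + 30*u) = (u - 7)/u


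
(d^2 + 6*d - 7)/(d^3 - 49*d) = (d - 1)/(d*(d - 7))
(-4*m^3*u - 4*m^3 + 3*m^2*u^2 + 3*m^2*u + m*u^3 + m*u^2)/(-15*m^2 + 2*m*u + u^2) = m*(-4*m^2*u - 4*m^2 + 3*m*u^2 + 3*m*u + u^3 + u^2)/(-15*m^2 + 2*m*u + u^2)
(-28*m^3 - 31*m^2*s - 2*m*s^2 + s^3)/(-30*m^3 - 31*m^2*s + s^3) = (-28*m^2 - 3*m*s + s^2)/(-30*m^2 - m*s + s^2)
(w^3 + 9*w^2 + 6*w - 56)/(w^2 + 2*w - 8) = w + 7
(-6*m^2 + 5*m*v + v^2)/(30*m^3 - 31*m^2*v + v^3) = 1/(-5*m + v)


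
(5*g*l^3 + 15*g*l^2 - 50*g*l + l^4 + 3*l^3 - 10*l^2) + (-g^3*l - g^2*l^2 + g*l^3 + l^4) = -g^3*l - g^2*l^2 + 6*g*l^3 + 15*g*l^2 - 50*g*l + 2*l^4 + 3*l^3 - 10*l^2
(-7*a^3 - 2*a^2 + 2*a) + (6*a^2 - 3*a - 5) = -7*a^3 + 4*a^2 - a - 5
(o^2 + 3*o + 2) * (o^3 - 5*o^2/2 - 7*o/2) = o^5 + o^4/2 - 9*o^3 - 31*o^2/2 - 7*o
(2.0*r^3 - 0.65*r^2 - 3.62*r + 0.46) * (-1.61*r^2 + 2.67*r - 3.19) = -3.22*r^5 + 6.3865*r^4 - 2.2873*r^3 - 8.3325*r^2 + 12.776*r - 1.4674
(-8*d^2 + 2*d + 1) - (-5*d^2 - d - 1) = -3*d^2 + 3*d + 2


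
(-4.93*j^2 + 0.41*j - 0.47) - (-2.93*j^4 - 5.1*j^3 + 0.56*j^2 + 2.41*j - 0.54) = 2.93*j^4 + 5.1*j^3 - 5.49*j^2 - 2.0*j + 0.0700000000000001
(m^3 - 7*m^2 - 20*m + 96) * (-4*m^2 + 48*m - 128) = -4*m^5 + 76*m^4 - 384*m^3 - 448*m^2 + 7168*m - 12288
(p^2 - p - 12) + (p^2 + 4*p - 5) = 2*p^2 + 3*p - 17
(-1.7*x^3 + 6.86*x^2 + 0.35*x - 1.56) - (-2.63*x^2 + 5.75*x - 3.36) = -1.7*x^3 + 9.49*x^2 - 5.4*x + 1.8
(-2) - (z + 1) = -z - 3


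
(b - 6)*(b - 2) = b^2 - 8*b + 12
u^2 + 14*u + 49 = (u + 7)^2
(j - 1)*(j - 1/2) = j^2 - 3*j/2 + 1/2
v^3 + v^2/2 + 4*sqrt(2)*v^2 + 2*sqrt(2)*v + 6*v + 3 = (v + 1/2)*(v + sqrt(2))*(v + 3*sqrt(2))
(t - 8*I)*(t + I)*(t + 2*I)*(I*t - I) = I*t^4 + 5*t^3 - I*t^3 - 5*t^2 + 22*I*t^2 - 16*t - 22*I*t + 16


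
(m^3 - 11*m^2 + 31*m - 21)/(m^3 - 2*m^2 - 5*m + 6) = (m - 7)/(m + 2)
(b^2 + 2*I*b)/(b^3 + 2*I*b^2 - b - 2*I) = b/(b^2 - 1)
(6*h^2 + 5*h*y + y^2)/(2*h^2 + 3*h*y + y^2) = (3*h + y)/(h + y)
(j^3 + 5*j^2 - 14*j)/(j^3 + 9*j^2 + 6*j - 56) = j/(j + 4)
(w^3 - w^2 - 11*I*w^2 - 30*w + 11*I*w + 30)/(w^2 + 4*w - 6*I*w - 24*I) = (w^2 - w*(1 + 5*I) + 5*I)/(w + 4)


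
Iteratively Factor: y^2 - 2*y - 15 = (y - 5)*(y + 3)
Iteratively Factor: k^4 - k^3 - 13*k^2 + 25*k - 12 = (k + 4)*(k^3 - 5*k^2 + 7*k - 3) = (k - 3)*(k + 4)*(k^2 - 2*k + 1) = (k - 3)*(k - 1)*(k + 4)*(k - 1)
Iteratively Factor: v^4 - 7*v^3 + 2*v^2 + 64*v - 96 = (v - 4)*(v^3 - 3*v^2 - 10*v + 24) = (v - 4)*(v - 2)*(v^2 - v - 12) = (v - 4)*(v - 2)*(v + 3)*(v - 4)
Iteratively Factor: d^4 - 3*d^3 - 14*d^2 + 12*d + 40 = (d - 2)*(d^3 - d^2 - 16*d - 20) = (d - 5)*(d - 2)*(d^2 + 4*d + 4) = (d - 5)*(d - 2)*(d + 2)*(d + 2)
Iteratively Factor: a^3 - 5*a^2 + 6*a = (a - 2)*(a^2 - 3*a) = a*(a - 2)*(a - 3)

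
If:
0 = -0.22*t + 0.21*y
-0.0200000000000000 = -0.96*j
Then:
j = 0.02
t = 0.954545454545455*y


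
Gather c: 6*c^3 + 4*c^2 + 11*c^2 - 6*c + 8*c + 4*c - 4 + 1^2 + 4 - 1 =6*c^3 + 15*c^2 + 6*c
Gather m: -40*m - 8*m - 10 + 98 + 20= 108 - 48*m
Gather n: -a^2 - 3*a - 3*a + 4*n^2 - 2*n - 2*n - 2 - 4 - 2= -a^2 - 6*a + 4*n^2 - 4*n - 8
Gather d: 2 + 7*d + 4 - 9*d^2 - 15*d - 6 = -9*d^2 - 8*d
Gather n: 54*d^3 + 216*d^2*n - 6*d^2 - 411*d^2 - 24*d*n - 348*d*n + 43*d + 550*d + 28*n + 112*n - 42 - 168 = 54*d^3 - 417*d^2 + 593*d + n*(216*d^2 - 372*d + 140) - 210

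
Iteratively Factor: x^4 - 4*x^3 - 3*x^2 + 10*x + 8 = (x - 4)*(x^3 - 3*x - 2) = (x - 4)*(x + 1)*(x^2 - x - 2) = (x - 4)*(x + 1)^2*(x - 2)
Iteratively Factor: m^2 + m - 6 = (m - 2)*(m + 3)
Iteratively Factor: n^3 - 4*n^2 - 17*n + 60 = (n + 4)*(n^2 - 8*n + 15) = (n - 3)*(n + 4)*(n - 5)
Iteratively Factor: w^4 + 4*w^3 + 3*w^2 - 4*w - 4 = (w + 2)*(w^3 + 2*w^2 - w - 2) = (w - 1)*(w + 2)*(w^2 + 3*w + 2) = (w - 1)*(w + 2)^2*(w + 1)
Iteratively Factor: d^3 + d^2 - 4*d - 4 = (d - 2)*(d^2 + 3*d + 2) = (d - 2)*(d + 2)*(d + 1)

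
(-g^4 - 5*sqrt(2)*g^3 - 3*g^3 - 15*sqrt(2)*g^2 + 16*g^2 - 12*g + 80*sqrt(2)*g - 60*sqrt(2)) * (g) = -g^5 - 5*sqrt(2)*g^4 - 3*g^4 - 15*sqrt(2)*g^3 + 16*g^3 - 12*g^2 + 80*sqrt(2)*g^2 - 60*sqrt(2)*g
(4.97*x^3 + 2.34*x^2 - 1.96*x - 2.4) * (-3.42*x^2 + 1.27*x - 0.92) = -16.9974*x^5 - 1.6909*x^4 + 5.1026*x^3 + 3.566*x^2 - 1.2448*x + 2.208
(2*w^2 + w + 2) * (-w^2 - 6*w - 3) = -2*w^4 - 13*w^3 - 14*w^2 - 15*w - 6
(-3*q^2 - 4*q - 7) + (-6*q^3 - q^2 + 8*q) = -6*q^3 - 4*q^2 + 4*q - 7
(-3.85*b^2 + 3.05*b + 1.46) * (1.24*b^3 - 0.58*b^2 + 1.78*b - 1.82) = -4.774*b^5 + 6.015*b^4 - 6.8116*b^3 + 11.5892*b^2 - 2.9522*b - 2.6572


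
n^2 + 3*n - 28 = (n - 4)*(n + 7)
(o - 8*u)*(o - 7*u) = o^2 - 15*o*u + 56*u^2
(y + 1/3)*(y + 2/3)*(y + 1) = y^3 + 2*y^2 + 11*y/9 + 2/9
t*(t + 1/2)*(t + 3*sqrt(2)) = t^3 + t^2/2 + 3*sqrt(2)*t^2 + 3*sqrt(2)*t/2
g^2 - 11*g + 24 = (g - 8)*(g - 3)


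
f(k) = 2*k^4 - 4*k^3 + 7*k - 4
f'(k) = 8*k^3 - 12*k^2 + 7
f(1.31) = 2.07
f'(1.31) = 4.39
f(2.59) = 34.63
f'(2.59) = 65.49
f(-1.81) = 28.51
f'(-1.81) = -79.75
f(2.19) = 15.32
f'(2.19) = 33.47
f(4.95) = 746.25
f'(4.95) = 683.27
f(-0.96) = -5.48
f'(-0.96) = -11.14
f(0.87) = 0.60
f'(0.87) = 3.19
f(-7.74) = 8974.40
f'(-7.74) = -4421.37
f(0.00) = -4.00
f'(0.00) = 7.00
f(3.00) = 71.00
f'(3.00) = 115.00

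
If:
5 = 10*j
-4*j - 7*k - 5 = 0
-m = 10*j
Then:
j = 1/2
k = -1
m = -5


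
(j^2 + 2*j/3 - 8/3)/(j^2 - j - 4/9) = 3*(j + 2)/(3*j + 1)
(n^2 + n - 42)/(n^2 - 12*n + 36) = (n + 7)/(n - 6)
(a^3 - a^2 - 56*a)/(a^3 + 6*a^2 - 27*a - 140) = a*(a - 8)/(a^2 - a - 20)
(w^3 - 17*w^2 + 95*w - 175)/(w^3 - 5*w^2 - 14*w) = (w^2 - 10*w + 25)/(w*(w + 2))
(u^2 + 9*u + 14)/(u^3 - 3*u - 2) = (u^2 + 9*u + 14)/(u^3 - 3*u - 2)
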